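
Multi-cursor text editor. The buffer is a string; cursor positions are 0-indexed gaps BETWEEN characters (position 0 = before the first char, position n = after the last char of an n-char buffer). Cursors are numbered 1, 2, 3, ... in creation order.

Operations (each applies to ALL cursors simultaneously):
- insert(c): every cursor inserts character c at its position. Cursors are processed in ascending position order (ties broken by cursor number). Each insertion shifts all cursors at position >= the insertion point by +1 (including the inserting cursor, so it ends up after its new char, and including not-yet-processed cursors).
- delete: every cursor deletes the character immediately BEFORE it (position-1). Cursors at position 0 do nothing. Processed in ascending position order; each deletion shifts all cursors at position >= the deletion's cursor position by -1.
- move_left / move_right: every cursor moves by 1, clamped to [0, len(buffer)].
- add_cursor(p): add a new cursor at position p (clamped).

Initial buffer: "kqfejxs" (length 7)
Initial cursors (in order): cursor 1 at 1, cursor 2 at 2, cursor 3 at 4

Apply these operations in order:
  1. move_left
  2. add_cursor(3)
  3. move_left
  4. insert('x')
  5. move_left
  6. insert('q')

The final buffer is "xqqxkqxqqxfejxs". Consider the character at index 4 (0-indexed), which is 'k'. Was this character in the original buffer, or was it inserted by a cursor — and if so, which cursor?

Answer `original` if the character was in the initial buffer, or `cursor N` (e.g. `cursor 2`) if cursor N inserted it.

After op 1 (move_left): buffer="kqfejxs" (len 7), cursors c1@0 c2@1 c3@3, authorship .......
After op 2 (add_cursor(3)): buffer="kqfejxs" (len 7), cursors c1@0 c2@1 c3@3 c4@3, authorship .......
After op 3 (move_left): buffer="kqfejxs" (len 7), cursors c1@0 c2@0 c3@2 c4@2, authorship .......
After op 4 (insert('x')): buffer="xxkqxxfejxs" (len 11), cursors c1@2 c2@2 c3@6 c4@6, authorship 12..34.....
After op 5 (move_left): buffer="xxkqxxfejxs" (len 11), cursors c1@1 c2@1 c3@5 c4@5, authorship 12..34.....
After op 6 (insert('q')): buffer="xqqxkqxqqxfejxs" (len 15), cursors c1@3 c2@3 c3@9 c4@9, authorship 1122..3344.....
Authorship (.=original, N=cursor N): 1 1 2 2 . . 3 3 4 4 . . . . .
Index 4: author = original

Answer: original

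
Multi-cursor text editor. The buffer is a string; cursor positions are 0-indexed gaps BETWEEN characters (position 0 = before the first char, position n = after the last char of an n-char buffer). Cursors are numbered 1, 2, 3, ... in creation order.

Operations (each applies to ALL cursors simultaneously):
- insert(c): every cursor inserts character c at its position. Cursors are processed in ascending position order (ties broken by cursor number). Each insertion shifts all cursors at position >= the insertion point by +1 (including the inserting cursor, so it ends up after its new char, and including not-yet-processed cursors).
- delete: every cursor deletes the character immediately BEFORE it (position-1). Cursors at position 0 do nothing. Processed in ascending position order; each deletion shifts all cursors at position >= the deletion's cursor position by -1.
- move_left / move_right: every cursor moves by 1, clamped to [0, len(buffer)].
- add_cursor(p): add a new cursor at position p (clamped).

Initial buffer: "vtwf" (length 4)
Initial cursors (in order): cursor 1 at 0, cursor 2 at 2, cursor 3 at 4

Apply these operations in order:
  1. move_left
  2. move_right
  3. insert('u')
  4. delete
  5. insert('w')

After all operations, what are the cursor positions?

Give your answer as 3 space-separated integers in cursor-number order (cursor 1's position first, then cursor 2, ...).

After op 1 (move_left): buffer="vtwf" (len 4), cursors c1@0 c2@1 c3@3, authorship ....
After op 2 (move_right): buffer="vtwf" (len 4), cursors c1@1 c2@2 c3@4, authorship ....
After op 3 (insert('u')): buffer="vutuwfu" (len 7), cursors c1@2 c2@4 c3@7, authorship .1.2..3
After op 4 (delete): buffer="vtwf" (len 4), cursors c1@1 c2@2 c3@4, authorship ....
After op 5 (insert('w')): buffer="vwtwwfw" (len 7), cursors c1@2 c2@4 c3@7, authorship .1.2..3

Answer: 2 4 7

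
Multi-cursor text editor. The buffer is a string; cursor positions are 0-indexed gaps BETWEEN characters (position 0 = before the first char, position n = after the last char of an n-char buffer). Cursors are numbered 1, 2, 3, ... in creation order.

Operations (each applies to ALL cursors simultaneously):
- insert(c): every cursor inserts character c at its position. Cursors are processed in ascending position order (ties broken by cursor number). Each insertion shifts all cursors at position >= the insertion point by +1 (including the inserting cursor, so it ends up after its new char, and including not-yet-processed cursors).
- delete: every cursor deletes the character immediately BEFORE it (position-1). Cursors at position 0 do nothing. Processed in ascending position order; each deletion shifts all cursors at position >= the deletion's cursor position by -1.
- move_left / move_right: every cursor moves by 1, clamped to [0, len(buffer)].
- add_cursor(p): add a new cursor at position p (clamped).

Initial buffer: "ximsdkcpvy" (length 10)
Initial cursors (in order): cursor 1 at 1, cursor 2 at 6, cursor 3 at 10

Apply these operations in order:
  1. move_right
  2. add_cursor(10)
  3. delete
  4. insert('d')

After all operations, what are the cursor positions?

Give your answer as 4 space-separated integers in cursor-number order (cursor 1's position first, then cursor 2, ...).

After op 1 (move_right): buffer="ximsdkcpvy" (len 10), cursors c1@2 c2@7 c3@10, authorship ..........
After op 2 (add_cursor(10)): buffer="ximsdkcpvy" (len 10), cursors c1@2 c2@7 c3@10 c4@10, authorship ..........
After op 3 (delete): buffer="xmsdkp" (len 6), cursors c1@1 c2@5 c3@6 c4@6, authorship ......
After op 4 (insert('d')): buffer="xdmsdkdpdd" (len 10), cursors c1@2 c2@7 c3@10 c4@10, authorship .1....2.34

Answer: 2 7 10 10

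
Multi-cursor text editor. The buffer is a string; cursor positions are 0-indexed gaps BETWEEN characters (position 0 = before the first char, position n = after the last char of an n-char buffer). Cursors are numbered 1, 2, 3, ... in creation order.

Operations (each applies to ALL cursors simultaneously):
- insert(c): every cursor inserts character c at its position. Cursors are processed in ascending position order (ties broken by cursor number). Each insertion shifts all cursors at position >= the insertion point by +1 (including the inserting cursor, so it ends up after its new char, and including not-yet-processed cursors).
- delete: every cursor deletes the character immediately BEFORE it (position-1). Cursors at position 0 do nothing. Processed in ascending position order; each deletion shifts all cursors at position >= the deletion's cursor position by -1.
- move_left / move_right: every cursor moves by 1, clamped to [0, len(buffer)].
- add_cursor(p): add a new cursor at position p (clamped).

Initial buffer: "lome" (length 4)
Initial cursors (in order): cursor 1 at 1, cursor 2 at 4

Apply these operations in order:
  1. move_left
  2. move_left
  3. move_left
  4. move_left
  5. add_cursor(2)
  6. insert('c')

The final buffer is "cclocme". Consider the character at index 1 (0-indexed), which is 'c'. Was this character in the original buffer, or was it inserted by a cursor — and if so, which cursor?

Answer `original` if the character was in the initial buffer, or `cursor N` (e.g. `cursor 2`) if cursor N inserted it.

Answer: cursor 2

Derivation:
After op 1 (move_left): buffer="lome" (len 4), cursors c1@0 c2@3, authorship ....
After op 2 (move_left): buffer="lome" (len 4), cursors c1@0 c2@2, authorship ....
After op 3 (move_left): buffer="lome" (len 4), cursors c1@0 c2@1, authorship ....
After op 4 (move_left): buffer="lome" (len 4), cursors c1@0 c2@0, authorship ....
After op 5 (add_cursor(2)): buffer="lome" (len 4), cursors c1@0 c2@0 c3@2, authorship ....
After op 6 (insert('c')): buffer="cclocme" (len 7), cursors c1@2 c2@2 c3@5, authorship 12..3..
Authorship (.=original, N=cursor N): 1 2 . . 3 . .
Index 1: author = 2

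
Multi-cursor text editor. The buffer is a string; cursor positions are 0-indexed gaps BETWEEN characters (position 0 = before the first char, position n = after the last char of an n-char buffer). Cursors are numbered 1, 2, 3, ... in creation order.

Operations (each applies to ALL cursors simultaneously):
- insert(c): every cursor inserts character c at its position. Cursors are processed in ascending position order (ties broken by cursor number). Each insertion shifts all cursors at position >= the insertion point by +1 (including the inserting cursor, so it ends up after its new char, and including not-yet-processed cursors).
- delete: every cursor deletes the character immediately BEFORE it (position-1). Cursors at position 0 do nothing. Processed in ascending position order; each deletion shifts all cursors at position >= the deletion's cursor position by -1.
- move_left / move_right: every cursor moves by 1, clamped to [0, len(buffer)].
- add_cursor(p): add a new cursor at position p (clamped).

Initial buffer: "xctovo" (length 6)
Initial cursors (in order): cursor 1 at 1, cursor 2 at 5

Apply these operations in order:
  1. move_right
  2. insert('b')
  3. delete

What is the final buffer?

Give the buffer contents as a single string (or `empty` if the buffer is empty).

Answer: xctovo

Derivation:
After op 1 (move_right): buffer="xctovo" (len 6), cursors c1@2 c2@6, authorship ......
After op 2 (insert('b')): buffer="xcbtovob" (len 8), cursors c1@3 c2@8, authorship ..1....2
After op 3 (delete): buffer="xctovo" (len 6), cursors c1@2 c2@6, authorship ......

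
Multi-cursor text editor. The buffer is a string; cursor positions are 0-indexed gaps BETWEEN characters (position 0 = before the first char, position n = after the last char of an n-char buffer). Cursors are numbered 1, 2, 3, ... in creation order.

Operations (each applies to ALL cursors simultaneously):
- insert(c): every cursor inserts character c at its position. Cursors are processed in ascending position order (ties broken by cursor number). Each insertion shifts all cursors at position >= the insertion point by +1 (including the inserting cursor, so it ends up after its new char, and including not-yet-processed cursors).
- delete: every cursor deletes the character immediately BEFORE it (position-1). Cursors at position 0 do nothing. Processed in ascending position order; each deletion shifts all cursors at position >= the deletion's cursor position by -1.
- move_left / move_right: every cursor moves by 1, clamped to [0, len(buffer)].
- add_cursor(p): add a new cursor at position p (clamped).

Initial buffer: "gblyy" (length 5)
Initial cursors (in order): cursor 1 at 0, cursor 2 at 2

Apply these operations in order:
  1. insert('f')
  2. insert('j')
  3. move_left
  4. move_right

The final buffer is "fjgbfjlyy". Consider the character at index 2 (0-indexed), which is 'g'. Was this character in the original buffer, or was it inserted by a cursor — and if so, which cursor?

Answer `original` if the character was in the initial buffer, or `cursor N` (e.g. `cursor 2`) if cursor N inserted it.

Answer: original

Derivation:
After op 1 (insert('f')): buffer="fgbflyy" (len 7), cursors c1@1 c2@4, authorship 1..2...
After op 2 (insert('j')): buffer="fjgbfjlyy" (len 9), cursors c1@2 c2@6, authorship 11..22...
After op 3 (move_left): buffer="fjgbfjlyy" (len 9), cursors c1@1 c2@5, authorship 11..22...
After op 4 (move_right): buffer="fjgbfjlyy" (len 9), cursors c1@2 c2@6, authorship 11..22...
Authorship (.=original, N=cursor N): 1 1 . . 2 2 . . .
Index 2: author = original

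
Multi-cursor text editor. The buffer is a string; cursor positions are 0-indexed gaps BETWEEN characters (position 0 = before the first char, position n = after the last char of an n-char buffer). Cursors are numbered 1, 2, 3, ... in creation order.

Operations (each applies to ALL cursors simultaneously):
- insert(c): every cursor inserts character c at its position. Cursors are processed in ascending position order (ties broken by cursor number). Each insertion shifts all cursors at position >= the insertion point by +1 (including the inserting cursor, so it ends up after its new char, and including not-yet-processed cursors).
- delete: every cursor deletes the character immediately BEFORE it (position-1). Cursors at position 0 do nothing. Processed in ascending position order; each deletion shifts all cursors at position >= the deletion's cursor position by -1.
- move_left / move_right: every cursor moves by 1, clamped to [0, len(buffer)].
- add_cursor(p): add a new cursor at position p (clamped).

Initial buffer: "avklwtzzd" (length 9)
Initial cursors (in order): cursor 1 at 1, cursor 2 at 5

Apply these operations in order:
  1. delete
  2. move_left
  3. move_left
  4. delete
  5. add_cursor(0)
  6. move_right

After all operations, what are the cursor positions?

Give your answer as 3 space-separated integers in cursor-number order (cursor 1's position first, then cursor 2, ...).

After op 1 (delete): buffer="vkltzzd" (len 7), cursors c1@0 c2@3, authorship .......
After op 2 (move_left): buffer="vkltzzd" (len 7), cursors c1@0 c2@2, authorship .......
After op 3 (move_left): buffer="vkltzzd" (len 7), cursors c1@0 c2@1, authorship .......
After op 4 (delete): buffer="kltzzd" (len 6), cursors c1@0 c2@0, authorship ......
After op 5 (add_cursor(0)): buffer="kltzzd" (len 6), cursors c1@0 c2@0 c3@0, authorship ......
After op 6 (move_right): buffer="kltzzd" (len 6), cursors c1@1 c2@1 c3@1, authorship ......

Answer: 1 1 1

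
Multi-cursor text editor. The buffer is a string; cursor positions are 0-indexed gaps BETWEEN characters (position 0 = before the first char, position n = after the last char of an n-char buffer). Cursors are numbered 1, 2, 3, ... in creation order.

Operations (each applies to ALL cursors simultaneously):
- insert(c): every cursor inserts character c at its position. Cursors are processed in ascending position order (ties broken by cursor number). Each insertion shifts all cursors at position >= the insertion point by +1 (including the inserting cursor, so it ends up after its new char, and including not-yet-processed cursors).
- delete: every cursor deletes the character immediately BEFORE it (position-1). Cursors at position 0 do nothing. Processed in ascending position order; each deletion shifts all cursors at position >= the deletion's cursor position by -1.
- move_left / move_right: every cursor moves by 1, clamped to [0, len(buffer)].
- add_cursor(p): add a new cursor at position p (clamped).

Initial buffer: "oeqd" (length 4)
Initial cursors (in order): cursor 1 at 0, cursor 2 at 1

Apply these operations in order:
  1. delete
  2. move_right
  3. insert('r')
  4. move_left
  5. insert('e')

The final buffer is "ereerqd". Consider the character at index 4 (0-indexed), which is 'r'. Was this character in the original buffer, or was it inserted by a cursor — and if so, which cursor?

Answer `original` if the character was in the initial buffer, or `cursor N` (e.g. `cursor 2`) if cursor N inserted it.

After op 1 (delete): buffer="eqd" (len 3), cursors c1@0 c2@0, authorship ...
After op 2 (move_right): buffer="eqd" (len 3), cursors c1@1 c2@1, authorship ...
After op 3 (insert('r')): buffer="errqd" (len 5), cursors c1@3 c2@3, authorship .12..
After op 4 (move_left): buffer="errqd" (len 5), cursors c1@2 c2@2, authorship .12..
After op 5 (insert('e')): buffer="ereerqd" (len 7), cursors c1@4 c2@4, authorship .1122..
Authorship (.=original, N=cursor N): . 1 1 2 2 . .
Index 4: author = 2

Answer: cursor 2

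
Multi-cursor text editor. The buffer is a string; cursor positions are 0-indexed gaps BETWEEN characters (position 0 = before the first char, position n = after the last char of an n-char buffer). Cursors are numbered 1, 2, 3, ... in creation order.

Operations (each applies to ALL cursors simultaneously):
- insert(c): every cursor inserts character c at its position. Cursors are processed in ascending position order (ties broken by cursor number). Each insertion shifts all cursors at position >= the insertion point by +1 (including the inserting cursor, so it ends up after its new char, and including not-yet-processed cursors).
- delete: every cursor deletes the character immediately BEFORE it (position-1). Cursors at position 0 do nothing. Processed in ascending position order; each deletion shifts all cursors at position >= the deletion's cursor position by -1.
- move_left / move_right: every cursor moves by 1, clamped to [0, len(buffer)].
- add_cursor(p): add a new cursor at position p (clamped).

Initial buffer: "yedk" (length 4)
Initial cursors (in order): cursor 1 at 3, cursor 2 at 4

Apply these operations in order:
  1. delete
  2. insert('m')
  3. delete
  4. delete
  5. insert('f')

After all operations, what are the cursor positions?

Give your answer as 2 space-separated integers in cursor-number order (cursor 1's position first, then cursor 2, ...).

After op 1 (delete): buffer="ye" (len 2), cursors c1@2 c2@2, authorship ..
After op 2 (insert('m')): buffer="yemm" (len 4), cursors c1@4 c2@4, authorship ..12
After op 3 (delete): buffer="ye" (len 2), cursors c1@2 c2@2, authorship ..
After op 4 (delete): buffer="" (len 0), cursors c1@0 c2@0, authorship 
After op 5 (insert('f')): buffer="ff" (len 2), cursors c1@2 c2@2, authorship 12

Answer: 2 2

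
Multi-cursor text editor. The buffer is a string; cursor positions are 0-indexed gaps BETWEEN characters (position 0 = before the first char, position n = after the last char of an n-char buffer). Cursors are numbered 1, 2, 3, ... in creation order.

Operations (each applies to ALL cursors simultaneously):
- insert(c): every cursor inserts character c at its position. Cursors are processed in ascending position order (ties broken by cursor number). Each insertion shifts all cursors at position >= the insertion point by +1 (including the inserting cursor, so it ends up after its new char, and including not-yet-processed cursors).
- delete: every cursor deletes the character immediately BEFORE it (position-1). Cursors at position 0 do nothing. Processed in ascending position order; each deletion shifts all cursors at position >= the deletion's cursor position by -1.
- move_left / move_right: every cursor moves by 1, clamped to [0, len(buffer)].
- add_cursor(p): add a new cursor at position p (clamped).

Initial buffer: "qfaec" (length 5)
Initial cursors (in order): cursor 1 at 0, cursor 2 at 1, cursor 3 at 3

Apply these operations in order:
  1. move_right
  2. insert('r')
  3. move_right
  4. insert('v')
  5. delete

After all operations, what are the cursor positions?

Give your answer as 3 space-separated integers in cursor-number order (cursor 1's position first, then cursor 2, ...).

Answer: 3 5 8

Derivation:
After op 1 (move_right): buffer="qfaec" (len 5), cursors c1@1 c2@2 c3@4, authorship .....
After op 2 (insert('r')): buffer="qrfraerc" (len 8), cursors c1@2 c2@4 c3@7, authorship .1.2..3.
After op 3 (move_right): buffer="qrfraerc" (len 8), cursors c1@3 c2@5 c3@8, authorship .1.2..3.
After op 4 (insert('v')): buffer="qrfvravercv" (len 11), cursors c1@4 c2@7 c3@11, authorship .1.12.2.3.3
After op 5 (delete): buffer="qrfraerc" (len 8), cursors c1@3 c2@5 c3@8, authorship .1.2..3.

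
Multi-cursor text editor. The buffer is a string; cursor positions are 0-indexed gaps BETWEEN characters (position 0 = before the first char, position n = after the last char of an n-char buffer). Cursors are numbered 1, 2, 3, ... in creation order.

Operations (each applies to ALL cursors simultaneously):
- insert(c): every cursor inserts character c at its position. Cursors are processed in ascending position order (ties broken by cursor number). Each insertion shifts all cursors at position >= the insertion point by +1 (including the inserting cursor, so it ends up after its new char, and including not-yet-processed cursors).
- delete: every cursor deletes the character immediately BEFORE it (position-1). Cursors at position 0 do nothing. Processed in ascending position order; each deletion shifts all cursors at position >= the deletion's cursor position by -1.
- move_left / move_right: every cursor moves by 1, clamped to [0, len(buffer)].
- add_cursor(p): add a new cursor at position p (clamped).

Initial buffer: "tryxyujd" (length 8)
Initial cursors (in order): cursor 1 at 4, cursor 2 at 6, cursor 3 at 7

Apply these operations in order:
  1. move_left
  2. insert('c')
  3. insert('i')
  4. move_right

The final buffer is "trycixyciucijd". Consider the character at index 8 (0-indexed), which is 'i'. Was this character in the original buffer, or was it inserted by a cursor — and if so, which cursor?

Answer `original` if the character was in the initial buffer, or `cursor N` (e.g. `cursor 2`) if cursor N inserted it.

After op 1 (move_left): buffer="tryxyujd" (len 8), cursors c1@3 c2@5 c3@6, authorship ........
After op 2 (insert('c')): buffer="trycxycucjd" (len 11), cursors c1@4 c2@7 c3@9, authorship ...1..2.3..
After op 3 (insert('i')): buffer="trycixyciucijd" (len 14), cursors c1@5 c2@9 c3@12, authorship ...11..22.33..
After op 4 (move_right): buffer="trycixyciucijd" (len 14), cursors c1@6 c2@10 c3@13, authorship ...11..22.33..
Authorship (.=original, N=cursor N): . . . 1 1 . . 2 2 . 3 3 . .
Index 8: author = 2

Answer: cursor 2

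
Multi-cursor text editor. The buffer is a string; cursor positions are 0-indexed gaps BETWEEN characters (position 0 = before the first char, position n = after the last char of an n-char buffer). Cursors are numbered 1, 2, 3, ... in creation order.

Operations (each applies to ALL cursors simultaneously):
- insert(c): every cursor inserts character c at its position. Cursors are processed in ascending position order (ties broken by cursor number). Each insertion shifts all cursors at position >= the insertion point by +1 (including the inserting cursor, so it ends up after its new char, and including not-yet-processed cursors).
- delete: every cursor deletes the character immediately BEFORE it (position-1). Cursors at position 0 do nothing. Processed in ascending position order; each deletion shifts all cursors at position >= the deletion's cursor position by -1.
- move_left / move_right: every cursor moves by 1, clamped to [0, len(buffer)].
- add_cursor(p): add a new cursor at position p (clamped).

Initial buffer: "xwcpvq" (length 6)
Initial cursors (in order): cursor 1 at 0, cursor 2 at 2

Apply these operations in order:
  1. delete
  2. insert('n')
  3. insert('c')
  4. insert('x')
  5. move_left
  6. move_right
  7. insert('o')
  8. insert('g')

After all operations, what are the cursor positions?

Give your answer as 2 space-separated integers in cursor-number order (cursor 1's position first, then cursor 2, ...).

Answer: 5 11

Derivation:
After op 1 (delete): buffer="xcpvq" (len 5), cursors c1@0 c2@1, authorship .....
After op 2 (insert('n')): buffer="nxncpvq" (len 7), cursors c1@1 c2@3, authorship 1.2....
After op 3 (insert('c')): buffer="ncxnccpvq" (len 9), cursors c1@2 c2@5, authorship 11.22....
After op 4 (insert('x')): buffer="ncxxncxcpvq" (len 11), cursors c1@3 c2@7, authorship 111.222....
After op 5 (move_left): buffer="ncxxncxcpvq" (len 11), cursors c1@2 c2@6, authorship 111.222....
After op 6 (move_right): buffer="ncxxncxcpvq" (len 11), cursors c1@3 c2@7, authorship 111.222....
After op 7 (insert('o')): buffer="ncxoxncxocpvq" (len 13), cursors c1@4 c2@9, authorship 1111.2222....
After op 8 (insert('g')): buffer="ncxogxncxogcpvq" (len 15), cursors c1@5 c2@11, authorship 11111.22222....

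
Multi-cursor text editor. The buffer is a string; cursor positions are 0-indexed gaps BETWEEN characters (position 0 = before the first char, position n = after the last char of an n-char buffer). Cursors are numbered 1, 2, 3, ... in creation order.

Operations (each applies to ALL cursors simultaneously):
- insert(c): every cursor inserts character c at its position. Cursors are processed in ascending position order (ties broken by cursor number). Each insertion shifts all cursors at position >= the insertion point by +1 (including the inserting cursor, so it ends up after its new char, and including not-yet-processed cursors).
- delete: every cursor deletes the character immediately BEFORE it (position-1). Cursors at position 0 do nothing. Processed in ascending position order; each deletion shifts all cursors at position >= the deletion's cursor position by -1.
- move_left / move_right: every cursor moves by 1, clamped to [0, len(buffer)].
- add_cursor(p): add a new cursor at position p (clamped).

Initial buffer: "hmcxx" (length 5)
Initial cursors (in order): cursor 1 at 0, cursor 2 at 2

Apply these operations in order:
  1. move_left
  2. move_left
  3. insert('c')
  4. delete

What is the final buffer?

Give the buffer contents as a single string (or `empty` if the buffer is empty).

After op 1 (move_left): buffer="hmcxx" (len 5), cursors c1@0 c2@1, authorship .....
After op 2 (move_left): buffer="hmcxx" (len 5), cursors c1@0 c2@0, authorship .....
After op 3 (insert('c')): buffer="cchmcxx" (len 7), cursors c1@2 c2@2, authorship 12.....
After op 4 (delete): buffer="hmcxx" (len 5), cursors c1@0 c2@0, authorship .....

Answer: hmcxx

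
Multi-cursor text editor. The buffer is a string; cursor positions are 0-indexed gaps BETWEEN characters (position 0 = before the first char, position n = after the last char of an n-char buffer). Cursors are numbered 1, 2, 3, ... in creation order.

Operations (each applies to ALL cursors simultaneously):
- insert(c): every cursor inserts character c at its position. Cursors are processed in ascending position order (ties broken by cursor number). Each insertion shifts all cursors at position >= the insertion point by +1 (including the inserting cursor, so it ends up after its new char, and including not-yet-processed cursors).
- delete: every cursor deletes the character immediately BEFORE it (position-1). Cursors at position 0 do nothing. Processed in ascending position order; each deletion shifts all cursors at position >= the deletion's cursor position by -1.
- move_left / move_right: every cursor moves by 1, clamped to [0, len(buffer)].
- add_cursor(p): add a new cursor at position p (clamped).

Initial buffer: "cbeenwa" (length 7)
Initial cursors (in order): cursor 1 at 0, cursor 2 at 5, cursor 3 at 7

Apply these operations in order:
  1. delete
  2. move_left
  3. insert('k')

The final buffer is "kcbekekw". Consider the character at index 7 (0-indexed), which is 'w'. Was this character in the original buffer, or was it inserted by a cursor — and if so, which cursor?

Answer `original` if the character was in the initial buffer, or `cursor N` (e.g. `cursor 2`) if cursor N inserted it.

After op 1 (delete): buffer="cbeew" (len 5), cursors c1@0 c2@4 c3@5, authorship .....
After op 2 (move_left): buffer="cbeew" (len 5), cursors c1@0 c2@3 c3@4, authorship .....
After op 3 (insert('k')): buffer="kcbekekw" (len 8), cursors c1@1 c2@5 c3@7, authorship 1...2.3.
Authorship (.=original, N=cursor N): 1 . . . 2 . 3 .
Index 7: author = original

Answer: original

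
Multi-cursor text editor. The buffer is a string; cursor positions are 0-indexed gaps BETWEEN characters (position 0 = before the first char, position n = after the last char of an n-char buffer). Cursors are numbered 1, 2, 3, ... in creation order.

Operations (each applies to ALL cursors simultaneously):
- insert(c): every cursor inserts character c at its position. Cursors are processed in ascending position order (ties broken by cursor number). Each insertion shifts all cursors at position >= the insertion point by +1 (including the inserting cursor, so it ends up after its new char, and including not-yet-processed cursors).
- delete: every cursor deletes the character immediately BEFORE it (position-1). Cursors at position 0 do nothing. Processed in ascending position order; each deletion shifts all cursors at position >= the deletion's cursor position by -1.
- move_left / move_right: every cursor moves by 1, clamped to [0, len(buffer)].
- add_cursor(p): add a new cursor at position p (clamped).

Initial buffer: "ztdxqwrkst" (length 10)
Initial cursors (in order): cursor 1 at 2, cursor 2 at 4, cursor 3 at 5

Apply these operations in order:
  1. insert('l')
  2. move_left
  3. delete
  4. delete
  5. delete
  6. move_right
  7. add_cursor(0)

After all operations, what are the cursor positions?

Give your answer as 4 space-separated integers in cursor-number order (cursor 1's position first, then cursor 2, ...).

After op 1 (insert('l')): buffer="ztldxlqlwrkst" (len 13), cursors c1@3 c2@6 c3@8, authorship ..1..2.3.....
After op 2 (move_left): buffer="ztldxlqlwrkst" (len 13), cursors c1@2 c2@5 c3@7, authorship ..1..2.3.....
After op 3 (delete): buffer="zldllwrkst" (len 10), cursors c1@1 c2@3 c3@4, authorship .1.23.....
After op 4 (delete): buffer="llwrkst" (len 7), cursors c1@0 c2@1 c3@1, authorship 13.....
After op 5 (delete): buffer="lwrkst" (len 6), cursors c1@0 c2@0 c3@0, authorship 3.....
After op 6 (move_right): buffer="lwrkst" (len 6), cursors c1@1 c2@1 c3@1, authorship 3.....
After op 7 (add_cursor(0)): buffer="lwrkst" (len 6), cursors c4@0 c1@1 c2@1 c3@1, authorship 3.....

Answer: 1 1 1 0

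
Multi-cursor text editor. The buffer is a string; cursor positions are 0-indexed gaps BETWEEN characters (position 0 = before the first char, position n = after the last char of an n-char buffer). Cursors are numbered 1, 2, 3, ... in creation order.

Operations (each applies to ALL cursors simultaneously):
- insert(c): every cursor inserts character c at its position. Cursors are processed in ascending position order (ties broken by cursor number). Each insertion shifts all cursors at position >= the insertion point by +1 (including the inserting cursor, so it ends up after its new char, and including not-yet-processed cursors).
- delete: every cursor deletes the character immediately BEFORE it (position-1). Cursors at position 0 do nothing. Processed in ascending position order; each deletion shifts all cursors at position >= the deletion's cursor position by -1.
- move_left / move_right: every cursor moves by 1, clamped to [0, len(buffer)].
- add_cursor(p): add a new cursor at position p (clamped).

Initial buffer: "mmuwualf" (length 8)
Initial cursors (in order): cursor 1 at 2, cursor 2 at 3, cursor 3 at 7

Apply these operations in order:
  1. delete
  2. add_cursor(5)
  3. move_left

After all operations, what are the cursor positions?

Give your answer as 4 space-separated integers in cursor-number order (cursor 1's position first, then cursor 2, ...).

Answer: 0 0 3 4

Derivation:
After op 1 (delete): buffer="mwuaf" (len 5), cursors c1@1 c2@1 c3@4, authorship .....
After op 2 (add_cursor(5)): buffer="mwuaf" (len 5), cursors c1@1 c2@1 c3@4 c4@5, authorship .....
After op 3 (move_left): buffer="mwuaf" (len 5), cursors c1@0 c2@0 c3@3 c4@4, authorship .....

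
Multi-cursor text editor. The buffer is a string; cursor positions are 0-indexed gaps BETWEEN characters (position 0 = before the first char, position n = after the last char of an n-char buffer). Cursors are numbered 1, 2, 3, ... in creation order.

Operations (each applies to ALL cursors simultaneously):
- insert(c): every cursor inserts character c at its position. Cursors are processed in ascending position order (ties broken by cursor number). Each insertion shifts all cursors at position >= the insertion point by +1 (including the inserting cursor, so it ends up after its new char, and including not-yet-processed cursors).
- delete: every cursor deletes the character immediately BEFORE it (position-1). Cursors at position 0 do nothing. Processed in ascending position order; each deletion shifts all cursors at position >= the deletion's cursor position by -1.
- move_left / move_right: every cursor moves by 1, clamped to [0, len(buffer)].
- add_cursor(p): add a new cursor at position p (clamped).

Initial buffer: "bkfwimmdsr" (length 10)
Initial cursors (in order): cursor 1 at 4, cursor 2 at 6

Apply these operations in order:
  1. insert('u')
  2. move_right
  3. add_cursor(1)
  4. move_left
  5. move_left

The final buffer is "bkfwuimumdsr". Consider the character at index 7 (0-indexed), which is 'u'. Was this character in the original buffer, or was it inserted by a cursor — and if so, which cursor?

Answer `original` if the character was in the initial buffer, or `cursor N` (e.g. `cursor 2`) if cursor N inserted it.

Answer: cursor 2

Derivation:
After op 1 (insert('u')): buffer="bkfwuimumdsr" (len 12), cursors c1@5 c2@8, authorship ....1..2....
After op 2 (move_right): buffer="bkfwuimumdsr" (len 12), cursors c1@6 c2@9, authorship ....1..2....
After op 3 (add_cursor(1)): buffer="bkfwuimumdsr" (len 12), cursors c3@1 c1@6 c2@9, authorship ....1..2....
After op 4 (move_left): buffer="bkfwuimumdsr" (len 12), cursors c3@0 c1@5 c2@8, authorship ....1..2....
After op 5 (move_left): buffer="bkfwuimumdsr" (len 12), cursors c3@0 c1@4 c2@7, authorship ....1..2....
Authorship (.=original, N=cursor N): . . . . 1 . . 2 . . . .
Index 7: author = 2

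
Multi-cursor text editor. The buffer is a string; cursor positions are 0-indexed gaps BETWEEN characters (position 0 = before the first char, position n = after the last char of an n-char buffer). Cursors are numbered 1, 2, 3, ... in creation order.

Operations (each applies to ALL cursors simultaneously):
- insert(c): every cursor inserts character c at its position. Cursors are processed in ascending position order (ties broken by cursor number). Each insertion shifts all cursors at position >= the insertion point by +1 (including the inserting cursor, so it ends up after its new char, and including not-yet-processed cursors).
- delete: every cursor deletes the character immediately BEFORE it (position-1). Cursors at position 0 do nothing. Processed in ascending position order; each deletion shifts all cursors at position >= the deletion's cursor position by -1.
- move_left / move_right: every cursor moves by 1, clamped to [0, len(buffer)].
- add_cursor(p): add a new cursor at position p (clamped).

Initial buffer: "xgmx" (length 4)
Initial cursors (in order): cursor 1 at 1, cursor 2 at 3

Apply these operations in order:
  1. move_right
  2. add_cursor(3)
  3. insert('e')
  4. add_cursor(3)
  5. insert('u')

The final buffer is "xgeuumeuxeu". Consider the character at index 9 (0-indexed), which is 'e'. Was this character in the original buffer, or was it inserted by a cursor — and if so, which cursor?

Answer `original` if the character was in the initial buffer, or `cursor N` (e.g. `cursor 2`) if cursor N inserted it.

Answer: cursor 2

Derivation:
After op 1 (move_right): buffer="xgmx" (len 4), cursors c1@2 c2@4, authorship ....
After op 2 (add_cursor(3)): buffer="xgmx" (len 4), cursors c1@2 c3@3 c2@4, authorship ....
After op 3 (insert('e')): buffer="xgemexe" (len 7), cursors c1@3 c3@5 c2@7, authorship ..1.3.2
After op 4 (add_cursor(3)): buffer="xgemexe" (len 7), cursors c1@3 c4@3 c3@5 c2@7, authorship ..1.3.2
After op 5 (insert('u')): buffer="xgeuumeuxeu" (len 11), cursors c1@5 c4@5 c3@8 c2@11, authorship ..114.33.22
Authorship (.=original, N=cursor N): . . 1 1 4 . 3 3 . 2 2
Index 9: author = 2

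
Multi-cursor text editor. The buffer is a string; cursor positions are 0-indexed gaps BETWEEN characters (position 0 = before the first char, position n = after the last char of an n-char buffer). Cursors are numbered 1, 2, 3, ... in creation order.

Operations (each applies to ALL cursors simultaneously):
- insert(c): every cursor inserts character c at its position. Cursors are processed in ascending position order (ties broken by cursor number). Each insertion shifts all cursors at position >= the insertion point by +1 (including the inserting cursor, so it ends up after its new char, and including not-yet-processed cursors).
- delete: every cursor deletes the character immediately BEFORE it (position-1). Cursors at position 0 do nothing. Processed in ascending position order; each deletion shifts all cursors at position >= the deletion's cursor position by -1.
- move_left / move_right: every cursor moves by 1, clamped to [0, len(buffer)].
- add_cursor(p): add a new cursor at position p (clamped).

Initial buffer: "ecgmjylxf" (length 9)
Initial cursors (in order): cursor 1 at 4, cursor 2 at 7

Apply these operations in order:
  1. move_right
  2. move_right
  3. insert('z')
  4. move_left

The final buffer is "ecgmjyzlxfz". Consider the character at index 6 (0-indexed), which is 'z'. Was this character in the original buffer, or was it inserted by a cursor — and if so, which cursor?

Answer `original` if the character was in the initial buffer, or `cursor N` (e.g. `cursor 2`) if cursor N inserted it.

Answer: cursor 1

Derivation:
After op 1 (move_right): buffer="ecgmjylxf" (len 9), cursors c1@5 c2@8, authorship .........
After op 2 (move_right): buffer="ecgmjylxf" (len 9), cursors c1@6 c2@9, authorship .........
After op 3 (insert('z')): buffer="ecgmjyzlxfz" (len 11), cursors c1@7 c2@11, authorship ......1...2
After op 4 (move_left): buffer="ecgmjyzlxfz" (len 11), cursors c1@6 c2@10, authorship ......1...2
Authorship (.=original, N=cursor N): . . . . . . 1 . . . 2
Index 6: author = 1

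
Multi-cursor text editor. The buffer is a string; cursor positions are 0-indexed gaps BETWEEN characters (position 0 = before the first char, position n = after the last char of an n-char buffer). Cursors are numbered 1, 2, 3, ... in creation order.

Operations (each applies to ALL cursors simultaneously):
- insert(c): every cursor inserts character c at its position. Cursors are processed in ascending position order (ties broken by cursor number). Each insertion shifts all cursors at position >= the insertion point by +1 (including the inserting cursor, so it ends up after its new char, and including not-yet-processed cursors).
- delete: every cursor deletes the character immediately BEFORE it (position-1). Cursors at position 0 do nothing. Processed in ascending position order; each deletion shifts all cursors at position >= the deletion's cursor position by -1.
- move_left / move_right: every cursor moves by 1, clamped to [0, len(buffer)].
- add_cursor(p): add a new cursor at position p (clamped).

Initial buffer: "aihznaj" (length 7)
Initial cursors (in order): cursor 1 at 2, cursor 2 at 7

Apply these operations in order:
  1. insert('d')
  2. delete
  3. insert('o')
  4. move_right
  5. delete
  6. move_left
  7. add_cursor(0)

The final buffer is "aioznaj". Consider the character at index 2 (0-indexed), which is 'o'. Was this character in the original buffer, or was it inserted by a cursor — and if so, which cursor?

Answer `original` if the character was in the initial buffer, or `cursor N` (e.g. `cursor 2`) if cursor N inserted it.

Answer: cursor 1

Derivation:
After op 1 (insert('d')): buffer="aidhznajd" (len 9), cursors c1@3 c2@9, authorship ..1.....2
After op 2 (delete): buffer="aihznaj" (len 7), cursors c1@2 c2@7, authorship .......
After op 3 (insert('o')): buffer="aiohznajo" (len 9), cursors c1@3 c2@9, authorship ..1.....2
After op 4 (move_right): buffer="aiohznajo" (len 9), cursors c1@4 c2@9, authorship ..1.....2
After op 5 (delete): buffer="aioznaj" (len 7), cursors c1@3 c2@7, authorship ..1....
After op 6 (move_left): buffer="aioznaj" (len 7), cursors c1@2 c2@6, authorship ..1....
After op 7 (add_cursor(0)): buffer="aioznaj" (len 7), cursors c3@0 c1@2 c2@6, authorship ..1....
Authorship (.=original, N=cursor N): . . 1 . . . .
Index 2: author = 1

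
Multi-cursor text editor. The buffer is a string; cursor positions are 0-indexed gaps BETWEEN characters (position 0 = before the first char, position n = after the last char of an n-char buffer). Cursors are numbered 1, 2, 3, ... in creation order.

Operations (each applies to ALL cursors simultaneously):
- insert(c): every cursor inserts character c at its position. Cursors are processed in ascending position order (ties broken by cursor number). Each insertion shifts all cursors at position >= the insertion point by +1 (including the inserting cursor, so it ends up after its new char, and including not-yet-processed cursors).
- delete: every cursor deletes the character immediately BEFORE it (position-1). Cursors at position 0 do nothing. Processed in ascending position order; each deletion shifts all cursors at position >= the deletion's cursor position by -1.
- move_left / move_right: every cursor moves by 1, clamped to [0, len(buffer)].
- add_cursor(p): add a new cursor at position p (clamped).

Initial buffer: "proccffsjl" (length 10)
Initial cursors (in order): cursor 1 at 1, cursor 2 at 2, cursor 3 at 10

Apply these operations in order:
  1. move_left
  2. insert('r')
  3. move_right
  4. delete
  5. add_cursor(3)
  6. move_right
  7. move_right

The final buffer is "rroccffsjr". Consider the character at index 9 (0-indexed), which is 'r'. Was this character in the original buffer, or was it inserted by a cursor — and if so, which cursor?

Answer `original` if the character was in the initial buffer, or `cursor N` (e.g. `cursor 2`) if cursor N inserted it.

Answer: cursor 3

Derivation:
After op 1 (move_left): buffer="proccffsjl" (len 10), cursors c1@0 c2@1 c3@9, authorship ..........
After op 2 (insert('r')): buffer="rprroccffsjrl" (len 13), cursors c1@1 c2@3 c3@12, authorship 1.2........3.
After op 3 (move_right): buffer="rprroccffsjrl" (len 13), cursors c1@2 c2@4 c3@13, authorship 1.2........3.
After op 4 (delete): buffer="rroccffsjr" (len 10), cursors c1@1 c2@2 c3@10, authorship 12.......3
After op 5 (add_cursor(3)): buffer="rroccffsjr" (len 10), cursors c1@1 c2@2 c4@3 c3@10, authorship 12.......3
After op 6 (move_right): buffer="rroccffsjr" (len 10), cursors c1@2 c2@3 c4@4 c3@10, authorship 12.......3
After op 7 (move_right): buffer="rroccffsjr" (len 10), cursors c1@3 c2@4 c4@5 c3@10, authorship 12.......3
Authorship (.=original, N=cursor N): 1 2 . . . . . . . 3
Index 9: author = 3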